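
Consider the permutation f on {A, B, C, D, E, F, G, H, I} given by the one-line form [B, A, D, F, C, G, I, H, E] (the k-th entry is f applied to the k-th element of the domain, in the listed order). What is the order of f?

The disjoint-cycle form of f has cycle lengths 6, 2, 1.
The order of f is the least common multiple of its cycle lengths: lcm(6, 2) = 6.

6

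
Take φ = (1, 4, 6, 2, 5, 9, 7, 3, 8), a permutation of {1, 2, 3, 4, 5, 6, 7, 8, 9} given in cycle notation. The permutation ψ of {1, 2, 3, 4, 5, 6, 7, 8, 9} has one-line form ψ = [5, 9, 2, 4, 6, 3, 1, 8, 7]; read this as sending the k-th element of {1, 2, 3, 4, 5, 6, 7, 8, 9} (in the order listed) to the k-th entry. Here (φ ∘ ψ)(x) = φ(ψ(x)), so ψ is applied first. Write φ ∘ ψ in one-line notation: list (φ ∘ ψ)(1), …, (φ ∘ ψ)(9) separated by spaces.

(φ ∘ ψ)(x) = φ(ψ(x)). Computing each image: φ(ψ(1)) = φ(5) = 9, φ(ψ(2)) = φ(9) = 7, φ(ψ(3)) = φ(2) = 5, φ(ψ(4)) = φ(4) = 6, φ(ψ(5)) = φ(6) = 2, φ(ψ(6)) = φ(3) = 8, φ(ψ(7)) = φ(1) = 4, φ(ψ(8)) = φ(8) = 1, φ(ψ(9)) = φ(7) = 3.
Hence φ ∘ ψ = [9 7 5 6 2 8 4 1 3].

9 7 5 6 2 8 4 1 3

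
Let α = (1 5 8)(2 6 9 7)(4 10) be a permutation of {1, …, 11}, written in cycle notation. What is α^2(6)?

7

6 lies in the 4-cycle (2 6 9 7).
Advancing 2 steps from 6: 6 → 9 → 7.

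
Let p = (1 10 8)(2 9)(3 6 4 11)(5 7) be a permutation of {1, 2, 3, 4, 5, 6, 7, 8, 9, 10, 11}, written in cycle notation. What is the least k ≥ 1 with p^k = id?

The cycle type of p is (4, 3, 2, 2).
The order is lcm(4, 3, 2, 2) = 12.

12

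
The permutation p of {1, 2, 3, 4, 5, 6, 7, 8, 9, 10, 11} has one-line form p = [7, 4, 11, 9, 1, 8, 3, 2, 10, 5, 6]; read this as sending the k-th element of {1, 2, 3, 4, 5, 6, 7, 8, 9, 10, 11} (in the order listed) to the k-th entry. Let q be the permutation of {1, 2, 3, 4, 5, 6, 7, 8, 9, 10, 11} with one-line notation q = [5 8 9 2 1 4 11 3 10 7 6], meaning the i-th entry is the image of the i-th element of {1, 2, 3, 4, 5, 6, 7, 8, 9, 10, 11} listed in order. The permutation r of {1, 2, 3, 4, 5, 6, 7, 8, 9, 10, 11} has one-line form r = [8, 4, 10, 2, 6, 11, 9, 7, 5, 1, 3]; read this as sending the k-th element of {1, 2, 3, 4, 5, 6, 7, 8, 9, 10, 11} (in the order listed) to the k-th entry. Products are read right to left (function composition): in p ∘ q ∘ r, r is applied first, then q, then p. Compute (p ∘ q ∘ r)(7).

5

(p ∘ q ∘ r)(7) = p(q(r(7))). r(7) = 9, then q(9) = 10, then p(10) = 5, so the result is 5.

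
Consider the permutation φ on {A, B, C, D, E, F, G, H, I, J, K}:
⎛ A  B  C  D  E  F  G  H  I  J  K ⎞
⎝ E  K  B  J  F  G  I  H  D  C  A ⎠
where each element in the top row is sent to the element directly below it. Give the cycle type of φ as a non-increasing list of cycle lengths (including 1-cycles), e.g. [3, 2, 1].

The disjoint cycles are (A, E, F, G, I, D, J, C, B, K)(H), with lengths 10, 1 in non-increasing order.

[10, 1]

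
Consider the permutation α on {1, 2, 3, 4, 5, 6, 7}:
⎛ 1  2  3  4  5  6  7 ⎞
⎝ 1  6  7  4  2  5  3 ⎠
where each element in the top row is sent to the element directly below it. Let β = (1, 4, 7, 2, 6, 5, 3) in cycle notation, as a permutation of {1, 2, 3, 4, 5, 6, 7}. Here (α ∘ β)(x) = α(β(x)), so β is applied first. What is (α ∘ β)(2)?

(α ∘ β)(2) = α(β(2)). β(2) = 6, then α(6) = 5. So (α ∘ β)(2) = 5.

5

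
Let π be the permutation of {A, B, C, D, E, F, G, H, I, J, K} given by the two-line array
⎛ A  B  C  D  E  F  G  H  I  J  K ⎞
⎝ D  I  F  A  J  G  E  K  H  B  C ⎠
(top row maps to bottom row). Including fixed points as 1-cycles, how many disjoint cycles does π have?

The cycle decomposition is (A D)(B I H K C F G E J), which has 2 cycles (counting 1-cycles).

2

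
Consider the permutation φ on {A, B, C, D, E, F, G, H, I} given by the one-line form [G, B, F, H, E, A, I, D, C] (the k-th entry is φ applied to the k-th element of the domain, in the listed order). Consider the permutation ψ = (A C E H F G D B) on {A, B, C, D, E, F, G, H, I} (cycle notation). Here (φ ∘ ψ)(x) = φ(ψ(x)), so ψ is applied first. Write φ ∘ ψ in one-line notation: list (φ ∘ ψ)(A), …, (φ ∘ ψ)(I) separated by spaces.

F G E B D I H A C

(φ ∘ ψ)(x) = φ(ψ(x)). Computing each image: φ(ψ(A)) = φ(C) = F, φ(ψ(B)) = φ(A) = G, φ(ψ(C)) = φ(E) = E, φ(ψ(D)) = φ(B) = B, φ(ψ(E)) = φ(H) = D, φ(ψ(F)) = φ(G) = I, φ(ψ(G)) = φ(D) = H, φ(ψ(H)) = φ(F) = A, φ(ψ(I)) = φ(I) = C.
Hence φ ∘ ψ = [F G E B D I H A C].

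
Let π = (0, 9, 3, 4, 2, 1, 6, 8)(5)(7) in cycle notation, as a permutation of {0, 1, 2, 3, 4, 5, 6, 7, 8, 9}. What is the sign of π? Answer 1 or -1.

-1

The cycle lengths are 8, 1, 1.
A cycle of length ℓ contributes ℓ−1 transpositions, so π is a product of 7 transpositions — odd.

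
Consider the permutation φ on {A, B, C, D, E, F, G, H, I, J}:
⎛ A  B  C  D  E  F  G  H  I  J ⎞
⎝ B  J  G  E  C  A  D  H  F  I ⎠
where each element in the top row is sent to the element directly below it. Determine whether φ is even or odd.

In disjoint-cycle form the cycle lengths are 5, 4, 1.
A cycle is odd iff its length is even; φ has 1 even-length cycle, so sgn(φ) = (−1)^1 and φ is odd.

odd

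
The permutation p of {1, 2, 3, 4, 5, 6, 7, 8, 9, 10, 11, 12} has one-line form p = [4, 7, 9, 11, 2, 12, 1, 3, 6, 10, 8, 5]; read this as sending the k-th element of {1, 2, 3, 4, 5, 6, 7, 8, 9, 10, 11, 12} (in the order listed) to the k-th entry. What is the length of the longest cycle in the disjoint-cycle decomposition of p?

Decomposing into disjoint cycles gives (1 4 11 8 3 9 6 12 5 2 7); the longest has length 11.

11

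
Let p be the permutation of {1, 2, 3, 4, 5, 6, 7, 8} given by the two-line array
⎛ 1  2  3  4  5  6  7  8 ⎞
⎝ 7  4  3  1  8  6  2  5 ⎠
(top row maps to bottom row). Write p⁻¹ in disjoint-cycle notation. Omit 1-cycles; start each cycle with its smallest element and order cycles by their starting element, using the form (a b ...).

The cycle decomposition of p is (1 7 2 4)(5 8).
The inverse reverses every cycle; in canonical form, p⁻¹ = (1 4 2 7)(5 8).

(1 4 2 7)(5 8)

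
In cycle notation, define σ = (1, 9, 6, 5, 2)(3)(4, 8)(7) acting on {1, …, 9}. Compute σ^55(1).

1 lies in the 5-cycle (1, 9, 6, 5, 2).
Since the cycle has length 5, σ^55 acts on it the same as σ^0 (55 mod 5 = 0).
So σ^55(1) = 1.

1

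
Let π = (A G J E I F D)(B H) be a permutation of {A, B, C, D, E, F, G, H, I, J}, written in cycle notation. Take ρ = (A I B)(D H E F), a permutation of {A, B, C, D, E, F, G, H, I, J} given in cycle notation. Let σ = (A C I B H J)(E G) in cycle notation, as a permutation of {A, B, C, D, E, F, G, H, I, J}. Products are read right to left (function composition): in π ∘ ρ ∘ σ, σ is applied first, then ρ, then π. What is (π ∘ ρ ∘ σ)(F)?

A

Apply the permutations in order: σ(F) = F, then ρ(F) = D, then π(D) = A. So (π ∘ ρ ∘ σ)(F) = A.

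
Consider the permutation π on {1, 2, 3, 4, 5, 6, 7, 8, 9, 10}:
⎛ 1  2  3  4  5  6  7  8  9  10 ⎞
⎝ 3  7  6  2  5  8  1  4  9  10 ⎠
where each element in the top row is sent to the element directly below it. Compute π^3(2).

Tracing 2 → 7 → … returns to 2 after 7 steps, so 2 lies in a 7-cycle (1 3 6 8 4 2 7).
Stepping 3 places around the cycle: 2 → 7 → 1 → 3.

3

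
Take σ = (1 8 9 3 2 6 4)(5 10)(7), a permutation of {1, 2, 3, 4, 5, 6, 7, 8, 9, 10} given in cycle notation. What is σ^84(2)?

2

2 lies in the 7-cycle (1 8 9 3 2 6 4).
Since the cycle has length 7, σ^84 acts on it the same as σ^0 (84 mod 7 = 0).
So σ^84(2) = 2.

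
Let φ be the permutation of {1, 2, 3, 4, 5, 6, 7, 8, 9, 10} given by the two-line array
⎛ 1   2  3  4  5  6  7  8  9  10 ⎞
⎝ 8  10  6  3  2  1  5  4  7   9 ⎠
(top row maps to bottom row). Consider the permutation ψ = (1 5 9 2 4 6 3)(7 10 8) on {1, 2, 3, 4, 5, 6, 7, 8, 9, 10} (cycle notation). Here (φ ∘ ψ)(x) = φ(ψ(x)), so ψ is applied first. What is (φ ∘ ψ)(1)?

ψ(1) = 5, then φ(5) = 2; composing gives (φ ∘ ψ)(1) = 2.

2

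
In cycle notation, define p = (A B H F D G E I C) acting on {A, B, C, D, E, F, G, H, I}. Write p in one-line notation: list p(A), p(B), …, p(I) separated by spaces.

B H A G I D E F C

Reading each image from the cycles: A→B, B→H, C→A, D→G, E→I, F→D, G→E, H→F, I→C.
So the one-line form is B H A G I D E F C.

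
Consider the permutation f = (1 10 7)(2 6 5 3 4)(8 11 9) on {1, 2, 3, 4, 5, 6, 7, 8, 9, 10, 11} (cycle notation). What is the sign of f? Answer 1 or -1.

1

The cycle lengths are 5, 3, 3.
A cycle is odd iff its length is even; f has 0 even-length cycles, so sgn(f) = (−1)^0 and f is even.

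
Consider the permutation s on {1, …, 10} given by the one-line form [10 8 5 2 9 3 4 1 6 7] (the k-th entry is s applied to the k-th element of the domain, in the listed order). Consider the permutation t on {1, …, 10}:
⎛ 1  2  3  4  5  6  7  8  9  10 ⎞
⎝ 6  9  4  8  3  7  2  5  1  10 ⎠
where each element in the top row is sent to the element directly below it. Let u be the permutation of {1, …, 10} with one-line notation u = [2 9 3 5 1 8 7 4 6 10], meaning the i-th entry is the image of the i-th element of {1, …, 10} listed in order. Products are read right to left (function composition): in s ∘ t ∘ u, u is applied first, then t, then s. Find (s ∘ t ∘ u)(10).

7

Chase 10: u(10) = 10; t(10) = 10; s(10) = 7. Hence (s ∘ t ∘ u)(10) = 7.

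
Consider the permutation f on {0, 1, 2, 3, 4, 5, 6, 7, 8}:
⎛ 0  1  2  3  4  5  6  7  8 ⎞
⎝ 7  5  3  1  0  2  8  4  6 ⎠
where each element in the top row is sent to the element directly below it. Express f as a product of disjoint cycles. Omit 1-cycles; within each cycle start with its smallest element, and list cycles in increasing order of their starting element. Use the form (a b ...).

(0 7 4)(1 5 2 3)(6 8)

Start at 0 and follow images: 0 → 7 → 4 → 0, giving the cycle (0 7 4).
Continuing from each remaining unvisited element yields (0 7 4)(1 5 2 3)(6 8).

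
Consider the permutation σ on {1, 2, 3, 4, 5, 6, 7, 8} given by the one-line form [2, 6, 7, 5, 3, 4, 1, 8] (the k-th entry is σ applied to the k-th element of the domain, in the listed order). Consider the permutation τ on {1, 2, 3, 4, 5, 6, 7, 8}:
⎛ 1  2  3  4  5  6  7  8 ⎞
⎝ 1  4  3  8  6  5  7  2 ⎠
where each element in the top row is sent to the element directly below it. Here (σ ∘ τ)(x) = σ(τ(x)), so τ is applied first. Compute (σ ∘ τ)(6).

(σ ∘ τ)(6) = σ(τ(6)). τ(6) = 5, then σ(5) = 3. So (σ ∘ τ)(6) = 3.

3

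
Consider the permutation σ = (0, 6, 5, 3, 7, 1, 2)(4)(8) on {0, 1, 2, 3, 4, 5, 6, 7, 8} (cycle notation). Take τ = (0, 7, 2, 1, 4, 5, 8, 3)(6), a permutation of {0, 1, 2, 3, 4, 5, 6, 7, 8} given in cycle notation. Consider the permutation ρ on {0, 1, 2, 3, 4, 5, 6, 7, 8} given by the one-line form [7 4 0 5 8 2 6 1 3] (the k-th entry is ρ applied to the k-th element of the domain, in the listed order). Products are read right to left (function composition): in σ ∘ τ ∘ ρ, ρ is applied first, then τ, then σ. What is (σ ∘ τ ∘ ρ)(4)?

(σ ∘ τ ∘ ρ)(4) = σ(τ(ρ(4))). ρ(4) = 8, then τ(8) = 3, then σ(3) = 7, so the result is 7.

7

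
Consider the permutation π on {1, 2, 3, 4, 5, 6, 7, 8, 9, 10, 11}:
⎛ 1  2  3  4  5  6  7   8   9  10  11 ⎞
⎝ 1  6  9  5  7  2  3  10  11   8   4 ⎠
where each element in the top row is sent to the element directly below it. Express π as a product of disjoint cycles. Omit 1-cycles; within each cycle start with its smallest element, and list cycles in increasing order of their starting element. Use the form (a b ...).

(2 6)(3 9 11 4 5 7)(8 10)

Iterating π from 2 gives 2 → 6 → 2; that is the 2-cycle (2 6).
Continuing from each remaining unvisited element yields (2 6)(3 9 11 4 5 7)(8 10).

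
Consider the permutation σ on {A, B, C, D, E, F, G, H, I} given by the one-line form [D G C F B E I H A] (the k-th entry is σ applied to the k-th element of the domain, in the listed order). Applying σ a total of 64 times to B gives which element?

G

Tracing B → G → … returns to B after 7 steps, so B lies in a 7-cycle (A D F E B G I).
On a 7-cycle, σ^7 is the identity, so σ^64 = σ^1 there (64 ≡ 1 mod 7).
Advancing 1 step from B: B → G.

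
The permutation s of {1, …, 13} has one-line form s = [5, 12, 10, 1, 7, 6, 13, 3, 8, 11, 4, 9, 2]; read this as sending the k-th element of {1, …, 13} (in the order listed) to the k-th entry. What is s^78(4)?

Tracing 4 → 1 → … returns to 4 after 12 steps, so 4 lies in a 12-cycle (1, 5, 7, 13, 2, 12, 9, 8, 3, 10, 11, 4).
Powers repeat with period 12 on this cycle, and 78 mod 12 = 6, so s^78(4) = s^6(4).
Advancing 6 steps from 4: 4 → 1 → 5 → 7 → 13 → 2 → 12.

12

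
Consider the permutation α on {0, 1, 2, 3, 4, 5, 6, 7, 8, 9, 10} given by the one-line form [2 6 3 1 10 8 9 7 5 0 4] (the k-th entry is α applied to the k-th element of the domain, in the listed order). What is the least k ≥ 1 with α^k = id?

Writing α as disjoint cycles, the cycle lengths are 6, 2, 2, 1.
Since disjoint cycles commute, ord(α) = lcm(6, 2, 2) = 6.

6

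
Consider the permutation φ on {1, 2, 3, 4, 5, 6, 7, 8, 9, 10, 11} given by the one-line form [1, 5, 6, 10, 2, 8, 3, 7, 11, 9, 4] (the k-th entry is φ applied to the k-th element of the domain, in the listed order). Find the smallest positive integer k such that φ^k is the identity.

Decomposing into disjoint cycles gives cycle lengths 4, 4, 2, 1.
The order is lcm(4, 4, 2) = 4.

4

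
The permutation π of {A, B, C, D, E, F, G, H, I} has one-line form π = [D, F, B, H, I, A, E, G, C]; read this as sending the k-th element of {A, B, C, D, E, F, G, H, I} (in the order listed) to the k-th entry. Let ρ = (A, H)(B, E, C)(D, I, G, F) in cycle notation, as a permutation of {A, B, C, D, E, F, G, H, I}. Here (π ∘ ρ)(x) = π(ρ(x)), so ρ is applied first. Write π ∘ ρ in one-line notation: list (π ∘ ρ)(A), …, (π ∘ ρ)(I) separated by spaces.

For each element, apply ρ then π: A → H → G; B → E → I; C → B → F; D → I → C; E → C → B; F → D → H; G → F → A; H → A → D; I → G → E.
So π ∘ ρ in one-line form is G I F C B H A D E.

G I F C B H A D E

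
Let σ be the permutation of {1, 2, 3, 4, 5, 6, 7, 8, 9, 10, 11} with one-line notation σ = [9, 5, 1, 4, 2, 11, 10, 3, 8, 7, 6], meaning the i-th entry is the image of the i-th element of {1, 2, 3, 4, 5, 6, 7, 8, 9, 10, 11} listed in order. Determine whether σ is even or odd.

even

In disjoint-cycle form the cycle lengths are 4, 2, 2, 2, 1.
A cycle of length ℓ contributes ℓ−1 transpositions, so σ is a product of 3 + 1 + 1 + 1 = 6 transpositions — even.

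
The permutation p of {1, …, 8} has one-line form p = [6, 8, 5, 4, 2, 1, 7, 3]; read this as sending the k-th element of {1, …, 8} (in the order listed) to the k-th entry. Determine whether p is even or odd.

In disjoint-cycle form the cycle lengths are 4, 2, 1, 1.
A cycle is odd iff its length is even; p has 2 even-length cycles, so sgn(p) = (−1)^2 and p is even.

even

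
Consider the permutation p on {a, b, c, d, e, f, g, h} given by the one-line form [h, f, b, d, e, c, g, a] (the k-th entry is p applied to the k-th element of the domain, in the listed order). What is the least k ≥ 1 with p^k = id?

6

Decomposing into disjoint cycles gives cycle lengths 3, 2, 1, 1, 1.
The order is lcm(3, 2) = 6.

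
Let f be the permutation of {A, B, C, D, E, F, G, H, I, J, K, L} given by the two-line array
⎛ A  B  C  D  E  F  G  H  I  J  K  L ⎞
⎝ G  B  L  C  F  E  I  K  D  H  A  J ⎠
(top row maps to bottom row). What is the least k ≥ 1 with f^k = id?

18

Writing f as disjoint cycles, the cycle lengths are 9, 2, 1.
The order is lcm(9, 2) = 18.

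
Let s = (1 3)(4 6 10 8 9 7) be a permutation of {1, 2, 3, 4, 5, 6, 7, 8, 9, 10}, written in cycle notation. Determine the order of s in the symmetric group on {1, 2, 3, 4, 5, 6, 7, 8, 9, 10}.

6

The cycle type of s is (6, 2, 1, 1).
Since disjoint cycles commute, ord(s) = lcm(6, 2) = 6.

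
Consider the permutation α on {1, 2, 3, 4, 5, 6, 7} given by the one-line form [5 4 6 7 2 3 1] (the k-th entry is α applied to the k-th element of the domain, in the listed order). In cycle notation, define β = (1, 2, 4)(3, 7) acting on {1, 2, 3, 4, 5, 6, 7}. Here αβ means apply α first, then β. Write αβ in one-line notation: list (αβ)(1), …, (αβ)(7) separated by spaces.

(αβ)(x) = β(α(x)). Computing each image: β(α(1)) = β(5) = 5, β(α(2)) = β(4) = 1, β(α(3)) = β(6) = 6, β(α(4)) = β(7) = 3, β(α(5)) = β(2) = 4, β(α(6)) = β(3) = 7, β(α(7)) = β(1) = 2.
Hence αβ = [5 1 6 3 4 7 2].

5 1 6 3 4 7 2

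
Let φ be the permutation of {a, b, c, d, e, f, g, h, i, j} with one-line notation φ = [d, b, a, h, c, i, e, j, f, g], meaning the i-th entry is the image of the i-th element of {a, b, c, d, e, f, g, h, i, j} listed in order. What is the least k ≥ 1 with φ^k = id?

Decomposing into disjoint cycles gives cycle lengths 7, 2, 1.
The order of φ is the least common multiple of its cycle lengths: lcm(7, 2) = 14.

14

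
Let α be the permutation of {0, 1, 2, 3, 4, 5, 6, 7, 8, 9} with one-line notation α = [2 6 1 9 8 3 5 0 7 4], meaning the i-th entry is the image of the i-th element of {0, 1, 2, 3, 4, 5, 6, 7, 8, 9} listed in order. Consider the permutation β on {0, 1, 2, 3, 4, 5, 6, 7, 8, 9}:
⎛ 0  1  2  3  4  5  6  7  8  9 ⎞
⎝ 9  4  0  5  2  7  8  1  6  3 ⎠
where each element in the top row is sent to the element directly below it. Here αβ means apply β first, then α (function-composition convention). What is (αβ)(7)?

6

β(7) = 1, then α(1) = 6; composing gives (αβ)(7) = 6.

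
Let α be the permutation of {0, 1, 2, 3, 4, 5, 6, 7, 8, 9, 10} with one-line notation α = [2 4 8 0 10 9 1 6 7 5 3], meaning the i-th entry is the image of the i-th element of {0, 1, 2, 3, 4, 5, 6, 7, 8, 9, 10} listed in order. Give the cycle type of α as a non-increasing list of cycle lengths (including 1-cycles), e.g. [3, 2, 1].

[9, 2]

The disjoint cycles are (0, 2, 8, 7, 6, 1, 4, 10, 3)(5, 9), with lengths 9, 2 in non-increasing order.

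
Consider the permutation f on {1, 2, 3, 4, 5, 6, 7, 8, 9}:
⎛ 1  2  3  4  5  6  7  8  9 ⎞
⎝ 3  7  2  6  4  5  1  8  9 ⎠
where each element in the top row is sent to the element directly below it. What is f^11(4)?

5

Tracing 4 → 6 → … returns to 4 after 3 steps, so 4 lies in a 3-cycle (4 6 5).
Powers repeat with period 3 on this cycle, and 11 mod 3 = 2, so f^11(4) = f^2(4).
Advancing 2 steps from 4: 4 → 6 → 5.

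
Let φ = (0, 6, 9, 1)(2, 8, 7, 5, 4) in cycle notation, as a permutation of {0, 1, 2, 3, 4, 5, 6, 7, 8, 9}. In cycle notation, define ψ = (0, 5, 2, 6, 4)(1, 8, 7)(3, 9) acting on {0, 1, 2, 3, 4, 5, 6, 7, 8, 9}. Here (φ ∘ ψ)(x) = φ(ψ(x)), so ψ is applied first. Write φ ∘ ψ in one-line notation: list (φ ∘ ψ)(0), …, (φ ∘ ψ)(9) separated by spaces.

For each element, apply ψ then φ: 0 → 5 → 4; 1 → 8 → 7; 2 → 6 → 9; 3 → 9 → 1; 4 → 0 → 6; 5 → 2 → 8; 6 → 4 → 2; 7 → 1 → 0; 8 → 7 → 5; 9 → 3 → 3.
Collecting the images, φ ∘ ψ = [4 7 9 1 6 8 2 0 5 3].

4 7 9 1 6 8 2 0 5 3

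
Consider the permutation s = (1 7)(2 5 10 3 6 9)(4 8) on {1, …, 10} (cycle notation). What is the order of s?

The disjoint cycles have lengths 6, 2, 2.
The order of s is the least common multiple of its cycle lengths: lcm(6, 2, 2) = 6.

6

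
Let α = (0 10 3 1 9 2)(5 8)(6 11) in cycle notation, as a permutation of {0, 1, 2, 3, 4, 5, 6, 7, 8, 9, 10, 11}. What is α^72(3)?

3

3 lies in the 6-cycle (0 10 3 1 9 2).
On a 6-cycle, α^6 is the identity, so α^72 = α^0 there (72 ≡ 0 mod 6).
So α^72(3) = 3.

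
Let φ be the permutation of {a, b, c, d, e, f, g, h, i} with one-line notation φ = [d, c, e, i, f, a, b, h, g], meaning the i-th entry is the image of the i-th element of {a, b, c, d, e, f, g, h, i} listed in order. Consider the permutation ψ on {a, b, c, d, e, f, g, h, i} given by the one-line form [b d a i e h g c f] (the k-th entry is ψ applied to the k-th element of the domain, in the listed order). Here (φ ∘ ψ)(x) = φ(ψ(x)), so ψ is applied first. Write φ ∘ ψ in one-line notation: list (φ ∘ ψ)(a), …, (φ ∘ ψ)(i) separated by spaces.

c i d g f h b e a

(φ ∘ ψ)(x) = φ(ψ(x)). Computing each image: φ(ψ(a)) = φ(b) = c, φ(ψ(b)) = φ(d) = i, φ(ψ(c)) = φ(a) = d, φ(ψ(d)) = φ(i) = g, φ(ψ(e)) = φ(e) = f, φ(ψ(f)) = φ(h) = h, φ(ψ(g)) = φ(g) = b, φ(ψ(h)) = φ(c) = e, φ(ψ(i)) = φ(f) = a.
Hence φ ∘ ψ = [c i d g f h b e a].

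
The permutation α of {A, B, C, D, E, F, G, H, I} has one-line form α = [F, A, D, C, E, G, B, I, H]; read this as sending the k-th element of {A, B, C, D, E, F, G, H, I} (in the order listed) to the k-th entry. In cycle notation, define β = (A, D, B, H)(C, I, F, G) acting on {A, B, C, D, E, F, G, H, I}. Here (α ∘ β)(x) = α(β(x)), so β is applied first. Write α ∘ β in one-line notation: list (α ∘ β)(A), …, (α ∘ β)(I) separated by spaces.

C I H A E B D F G

(α ∘ β)(x) = α(β(x)). Computing each image: α(β(A)) = α(D) = C, α(β(B)) = α(H) = I, α(β(C)) = α(I) = H, α(β(D)) = α(B) = A, α(β(E)) = α(E) = E, α(β(F)) = α(G) = B, α(β(G)) = α(C) = D, α(β(H)) = α(A) = F, α(β(I)) = α(F) = G.
Hence α ∘ β = [C I H A E B D F G].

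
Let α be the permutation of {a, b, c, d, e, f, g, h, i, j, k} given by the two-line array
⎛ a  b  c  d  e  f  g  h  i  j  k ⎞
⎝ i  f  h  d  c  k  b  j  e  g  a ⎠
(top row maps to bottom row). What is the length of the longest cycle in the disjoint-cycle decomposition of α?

Decomposing into disjoint cycles gives (a i e c h j g b f k); the longest has length 10.

10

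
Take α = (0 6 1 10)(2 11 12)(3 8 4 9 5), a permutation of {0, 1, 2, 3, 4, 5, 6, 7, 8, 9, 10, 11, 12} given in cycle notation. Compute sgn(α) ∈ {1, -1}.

-1

The cycle lengths are 5, 4, 3, 1.
A cycle is odd iff its length is even; α has 1 even-length cycle, so sgn(α) = (−1)^1 and α is odd.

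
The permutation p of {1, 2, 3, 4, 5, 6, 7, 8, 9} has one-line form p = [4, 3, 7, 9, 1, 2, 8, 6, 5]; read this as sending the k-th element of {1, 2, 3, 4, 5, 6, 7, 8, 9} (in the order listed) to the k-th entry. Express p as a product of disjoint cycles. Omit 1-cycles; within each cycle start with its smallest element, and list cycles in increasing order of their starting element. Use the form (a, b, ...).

Start at 1 and follow images: 1 → 4 → 9 → 5 → 1, giving the cycle (1, 4, 9, 5).
Repeating from the next unused element and collecting all non-trivial cycles gives (1, 4, 9, 5)(2, 3, 7, 8, 6).

(1, 4, 9, 5)(2, 3, 7, 8, 6)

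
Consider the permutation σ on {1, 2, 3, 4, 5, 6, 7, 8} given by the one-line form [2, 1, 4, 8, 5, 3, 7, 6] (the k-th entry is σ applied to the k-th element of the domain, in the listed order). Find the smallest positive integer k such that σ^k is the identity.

4

Decomposing into disjoint cycles gives cycle lengths 4, 2, 1, 1.
Since disjoint cycles commute, ord(σ) = lcm(4, 2) = 4.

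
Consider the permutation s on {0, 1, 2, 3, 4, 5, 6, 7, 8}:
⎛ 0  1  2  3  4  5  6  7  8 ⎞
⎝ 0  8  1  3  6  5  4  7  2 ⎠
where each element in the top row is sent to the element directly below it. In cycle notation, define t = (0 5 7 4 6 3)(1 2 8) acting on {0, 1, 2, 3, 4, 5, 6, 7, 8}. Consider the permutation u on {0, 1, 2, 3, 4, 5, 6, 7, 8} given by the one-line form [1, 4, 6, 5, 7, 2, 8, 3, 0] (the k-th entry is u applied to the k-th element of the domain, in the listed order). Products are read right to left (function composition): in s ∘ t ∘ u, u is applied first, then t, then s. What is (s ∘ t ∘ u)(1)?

Apply the permutations in order: u(1) = 4, then t(4) = 6, then s(6) = 4. So (s ∘ t ∘ u)(1) = 4.

4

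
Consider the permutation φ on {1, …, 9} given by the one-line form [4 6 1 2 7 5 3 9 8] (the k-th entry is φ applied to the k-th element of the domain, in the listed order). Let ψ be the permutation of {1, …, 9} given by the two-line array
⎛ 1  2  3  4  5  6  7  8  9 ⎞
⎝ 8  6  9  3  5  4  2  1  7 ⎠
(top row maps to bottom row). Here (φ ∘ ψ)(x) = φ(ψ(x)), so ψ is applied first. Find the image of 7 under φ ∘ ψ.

ψ(7) = 2, then φ(2) = 6; composing gives (φ ∘ ψ)(7) = 6.

6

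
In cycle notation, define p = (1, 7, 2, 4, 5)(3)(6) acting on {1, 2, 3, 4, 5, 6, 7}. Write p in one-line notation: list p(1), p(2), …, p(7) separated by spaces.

Image by image: 1↦7, 2↦4, 3↦3, 4↦5, 5↦1, 6↦6, 7↦2.
Listing these in domain order gives 7 4 3 5 1 6 2.

7 4 3 5 1 6 2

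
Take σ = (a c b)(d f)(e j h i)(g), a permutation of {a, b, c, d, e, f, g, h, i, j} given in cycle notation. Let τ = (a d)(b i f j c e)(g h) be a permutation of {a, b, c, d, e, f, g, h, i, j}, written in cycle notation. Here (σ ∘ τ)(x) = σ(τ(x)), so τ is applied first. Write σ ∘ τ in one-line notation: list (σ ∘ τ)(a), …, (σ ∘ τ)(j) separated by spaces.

f e j c a h i g d b

For each element, apply τ then σ: a → d → f; b → i → e; c → e → j; d → a → c; e → b → a; f → j → h; g → h → i; h → g → g; i → f → d; j → c → b.
So σ ∘ τ in one-line form is f e j c a h i g d b.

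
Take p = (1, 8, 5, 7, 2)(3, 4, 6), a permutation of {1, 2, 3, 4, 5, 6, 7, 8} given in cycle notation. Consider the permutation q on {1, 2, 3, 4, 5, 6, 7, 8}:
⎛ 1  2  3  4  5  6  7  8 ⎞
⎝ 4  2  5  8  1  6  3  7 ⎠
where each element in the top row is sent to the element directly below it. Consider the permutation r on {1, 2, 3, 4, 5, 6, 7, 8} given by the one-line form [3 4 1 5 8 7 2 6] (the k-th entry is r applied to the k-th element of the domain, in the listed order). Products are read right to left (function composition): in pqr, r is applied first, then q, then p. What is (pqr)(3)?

6

Chase 3: r(3) = 1; q(1) = 4; p(4) = 6. Hence (pqr)(3) = 6.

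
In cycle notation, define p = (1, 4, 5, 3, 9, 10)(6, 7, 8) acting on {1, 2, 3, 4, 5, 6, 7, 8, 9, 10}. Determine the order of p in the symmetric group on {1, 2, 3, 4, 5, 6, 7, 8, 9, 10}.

The cycle type of p is (6, 3, 1).
Since disjoint cycles commute, ord(p) = lcm(6, 3) = 6.

6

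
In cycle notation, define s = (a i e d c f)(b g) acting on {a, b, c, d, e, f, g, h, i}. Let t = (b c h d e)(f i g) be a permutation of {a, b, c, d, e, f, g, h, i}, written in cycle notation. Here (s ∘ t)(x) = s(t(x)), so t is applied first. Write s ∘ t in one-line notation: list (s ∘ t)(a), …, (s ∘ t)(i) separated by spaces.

For each element, apply t then s: a → a → i; b → c → f; c → h → h; d → e → d; e → b → g; f → i → e; g → f → a; h → d → c; i → g → b.
So s ∘ t in one-line form is i f h d g e a c b.

i f h d g e a c b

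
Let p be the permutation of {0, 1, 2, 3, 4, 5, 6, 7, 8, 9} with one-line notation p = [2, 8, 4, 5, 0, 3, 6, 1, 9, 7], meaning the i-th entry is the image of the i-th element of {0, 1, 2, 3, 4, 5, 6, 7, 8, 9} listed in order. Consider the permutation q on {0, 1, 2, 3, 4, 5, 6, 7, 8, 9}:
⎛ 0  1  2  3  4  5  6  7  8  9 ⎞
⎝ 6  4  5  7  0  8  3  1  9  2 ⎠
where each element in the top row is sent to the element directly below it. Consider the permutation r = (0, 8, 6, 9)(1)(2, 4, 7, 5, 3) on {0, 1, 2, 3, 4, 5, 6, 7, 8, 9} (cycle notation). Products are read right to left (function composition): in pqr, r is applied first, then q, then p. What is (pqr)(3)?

3

Chase 3: r(3) = 2; q(2) = 5; p(5) = 3. Hence (pqr)(3) = 3.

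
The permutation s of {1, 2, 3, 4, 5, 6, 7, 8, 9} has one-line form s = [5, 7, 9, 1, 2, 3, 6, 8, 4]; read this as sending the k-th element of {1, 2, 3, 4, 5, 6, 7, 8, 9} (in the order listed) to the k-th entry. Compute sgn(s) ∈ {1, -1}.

-1

In disjoint-cycle form the cycle lengths are 8, 1.
A cycle of length ℓ contributes ℓ−1 transpositions, so s is a product of 7 transpositions — odd.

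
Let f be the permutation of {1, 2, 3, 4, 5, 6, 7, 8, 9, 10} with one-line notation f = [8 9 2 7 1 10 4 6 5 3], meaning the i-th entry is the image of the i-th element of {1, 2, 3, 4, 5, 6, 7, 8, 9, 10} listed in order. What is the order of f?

Writing f as disjoint cycles, the cycle lengths are 8, 2.
Since disjoint cycles commute, ord(f) = lcm(8, 2) = 8.

8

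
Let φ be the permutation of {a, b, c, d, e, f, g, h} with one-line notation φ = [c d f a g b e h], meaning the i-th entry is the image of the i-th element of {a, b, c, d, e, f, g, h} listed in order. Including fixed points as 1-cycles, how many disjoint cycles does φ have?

3

The cycle decomposition is (a c f b d)(e g)(h), which has 3 cycles (counting 1-cycles).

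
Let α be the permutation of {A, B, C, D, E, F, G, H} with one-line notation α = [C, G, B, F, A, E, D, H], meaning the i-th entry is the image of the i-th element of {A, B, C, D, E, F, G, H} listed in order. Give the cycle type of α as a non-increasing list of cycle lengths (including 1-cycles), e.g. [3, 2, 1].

The disjoint cycles are (A, C, B, G, D, F, E)(H), with lengths 7, 1 in non-increasing order.

[7, 1]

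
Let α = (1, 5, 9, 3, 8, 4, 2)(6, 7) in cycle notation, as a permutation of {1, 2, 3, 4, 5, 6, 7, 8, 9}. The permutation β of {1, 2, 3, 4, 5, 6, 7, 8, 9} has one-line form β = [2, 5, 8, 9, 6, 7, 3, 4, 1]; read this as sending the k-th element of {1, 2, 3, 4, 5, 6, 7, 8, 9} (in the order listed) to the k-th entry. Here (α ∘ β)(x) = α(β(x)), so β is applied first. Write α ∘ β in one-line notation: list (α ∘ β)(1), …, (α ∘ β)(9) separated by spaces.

1 9 4 3 7 6 8 2 5

Chase each element through β then α: 1 → 2 → 1; 2 → 5 → 9; 3 → 8 → 4; 4 → 9 → 3; 5 → 6 → 7; 6 → 7 → 6; 7 → 3 → 8; 8 → 4 → 2; 9 → 1 → 5.
Collecting the images, α ∘ β = [1 9 4 3 7 6 8 2 5].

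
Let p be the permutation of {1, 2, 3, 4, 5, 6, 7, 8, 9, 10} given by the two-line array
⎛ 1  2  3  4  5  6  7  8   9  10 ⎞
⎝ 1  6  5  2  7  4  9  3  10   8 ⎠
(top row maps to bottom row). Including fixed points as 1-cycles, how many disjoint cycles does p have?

The cycle decomposition is (1)(2, 6, 4)(3, 5, 7, 9, 10, 8), which has 3 cycles (counting 1-cycles).

3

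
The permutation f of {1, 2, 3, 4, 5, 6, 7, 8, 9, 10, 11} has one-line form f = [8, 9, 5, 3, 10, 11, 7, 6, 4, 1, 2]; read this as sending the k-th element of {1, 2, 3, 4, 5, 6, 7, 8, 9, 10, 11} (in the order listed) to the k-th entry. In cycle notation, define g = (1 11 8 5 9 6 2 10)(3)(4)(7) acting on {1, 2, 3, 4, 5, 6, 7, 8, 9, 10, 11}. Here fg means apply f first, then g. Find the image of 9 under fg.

f(9) = 4, then g(4) = 4; composing gives (fg)(9) = 4.

4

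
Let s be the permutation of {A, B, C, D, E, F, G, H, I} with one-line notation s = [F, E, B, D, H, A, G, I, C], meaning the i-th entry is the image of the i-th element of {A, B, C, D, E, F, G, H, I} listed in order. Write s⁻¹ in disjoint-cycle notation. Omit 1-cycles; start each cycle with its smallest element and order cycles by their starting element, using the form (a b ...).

(A F)(B C I H E)

First write s in disjoint cycles: (A F)(B E H I C).
Reversing each cycle (and rotating so the smallest element leads) gives s⁻¹ = (A F)(B C I H E).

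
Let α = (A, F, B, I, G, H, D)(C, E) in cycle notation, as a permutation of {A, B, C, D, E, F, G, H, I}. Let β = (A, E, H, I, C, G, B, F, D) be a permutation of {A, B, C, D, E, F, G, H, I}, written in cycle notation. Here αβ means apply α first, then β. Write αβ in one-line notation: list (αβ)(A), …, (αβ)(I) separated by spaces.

(αβ)(x) = β(α(x)). Computing each image: β(α(A)) = β(F) = D, β(α(B)) = β(I) = C, β(α(C)) = β(E) = H, β(α(D)) = β(A) = E, β(α(E)) = β(C) = G, β(α(F)) = β(B) = F, β(α(G)) = β(H) = I, β(α(H)) = β(D) = A, β(α(I)) = β(G) = B.
Hence αβ = [D C H E G F I A B].

D C H E G F I A B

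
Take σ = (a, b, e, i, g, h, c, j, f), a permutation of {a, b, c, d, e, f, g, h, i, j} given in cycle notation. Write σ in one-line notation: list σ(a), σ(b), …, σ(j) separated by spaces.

b e j d i a h c g f

Reading each image from the cycles: a→b, b→e, c→j, d→d, e→i, f→a, g→h, h→c, i→g, j→f.
Listing these in domain order gives b e j d i a h c g f.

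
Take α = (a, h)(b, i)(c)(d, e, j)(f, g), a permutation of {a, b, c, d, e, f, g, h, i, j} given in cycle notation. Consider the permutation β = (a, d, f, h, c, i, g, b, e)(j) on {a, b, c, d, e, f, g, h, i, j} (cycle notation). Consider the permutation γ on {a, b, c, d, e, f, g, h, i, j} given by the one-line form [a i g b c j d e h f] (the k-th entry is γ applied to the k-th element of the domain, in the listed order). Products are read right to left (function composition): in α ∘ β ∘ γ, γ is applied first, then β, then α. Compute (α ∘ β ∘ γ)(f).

Apply the permutations in order: γ(f) = j, then β(j) = j, then α(j) = d. So (α ∘ β ∘ γ)(f) = d.

d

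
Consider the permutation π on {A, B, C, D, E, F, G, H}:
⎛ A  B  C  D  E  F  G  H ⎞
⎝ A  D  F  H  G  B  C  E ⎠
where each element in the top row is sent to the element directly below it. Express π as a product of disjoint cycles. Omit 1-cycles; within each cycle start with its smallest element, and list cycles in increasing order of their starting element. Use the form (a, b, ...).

Iterating π from B gives B → D → H → E → G → C → F → B; that is the 7-cycle (B, D, H, E, G, C, F).
Continuing from each remaining unvisited element yields (B, D, H, E, G, C, F).

(B, D, H, E, G, C, F)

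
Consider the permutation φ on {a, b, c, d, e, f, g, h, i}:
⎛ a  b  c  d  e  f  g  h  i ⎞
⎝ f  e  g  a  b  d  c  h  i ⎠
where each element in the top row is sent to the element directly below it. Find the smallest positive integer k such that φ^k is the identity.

6

The disjoint-cycle form of φ has cycle lengths 3, 2, 2, 1, 1.
The order of φ is the least common multiple of its cycle lengths: lcm(3, 2, 2) = 6.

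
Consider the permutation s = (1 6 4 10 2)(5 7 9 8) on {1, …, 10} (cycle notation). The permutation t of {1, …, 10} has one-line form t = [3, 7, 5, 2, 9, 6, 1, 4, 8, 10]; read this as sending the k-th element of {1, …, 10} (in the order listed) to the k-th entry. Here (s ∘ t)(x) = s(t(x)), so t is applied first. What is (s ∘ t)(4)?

1

t(4) = 2, then s(2) = 1; composing gives (s ∘ t)(4) = 1.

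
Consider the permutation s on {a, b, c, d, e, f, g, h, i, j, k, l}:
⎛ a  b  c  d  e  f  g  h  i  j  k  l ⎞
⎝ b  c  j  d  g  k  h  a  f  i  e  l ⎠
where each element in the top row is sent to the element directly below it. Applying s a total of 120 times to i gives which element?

Tracing i → f → … returns to i after 10 steps, so i lies in a 10-cycle (a b c j i f k e g h).
Powers repeat with period 10 on this cycle, and 120 mod 10 = 0, so s^120(i) = s^0(i).
So s^120(i) = i.

i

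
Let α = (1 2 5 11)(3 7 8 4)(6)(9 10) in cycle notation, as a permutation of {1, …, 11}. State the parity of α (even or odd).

The cycle lengths are 4, 4, 2, 1.
A cycle is odd iff its length is even; α has 3 even-length cycles, so sgn(α) = (−1)^3 and α is odd.

odd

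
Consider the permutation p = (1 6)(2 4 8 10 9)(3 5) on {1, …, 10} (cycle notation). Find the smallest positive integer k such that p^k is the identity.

10

The disjoint cycles have lengths 5, 2, 2, 1.
The order is lcm(5, 2, 2) = 10.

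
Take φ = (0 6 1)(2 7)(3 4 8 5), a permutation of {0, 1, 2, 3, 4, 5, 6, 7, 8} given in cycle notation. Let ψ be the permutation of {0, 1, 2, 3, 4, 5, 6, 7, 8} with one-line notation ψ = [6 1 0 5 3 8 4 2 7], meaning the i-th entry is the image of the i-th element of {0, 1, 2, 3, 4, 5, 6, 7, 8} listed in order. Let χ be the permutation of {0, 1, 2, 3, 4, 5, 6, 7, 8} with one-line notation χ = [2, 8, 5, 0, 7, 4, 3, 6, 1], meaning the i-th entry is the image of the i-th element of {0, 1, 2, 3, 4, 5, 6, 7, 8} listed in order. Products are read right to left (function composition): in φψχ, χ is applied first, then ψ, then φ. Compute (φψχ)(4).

7

Apply the permutations in order: χ(4) = 7, then ψ(7) = 2, then φ(2) = 7. So (φψχ)(4) = 7.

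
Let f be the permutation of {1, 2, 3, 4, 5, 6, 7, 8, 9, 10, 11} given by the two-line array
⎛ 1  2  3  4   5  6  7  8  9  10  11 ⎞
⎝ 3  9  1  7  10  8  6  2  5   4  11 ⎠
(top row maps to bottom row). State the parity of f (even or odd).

In disjoint-cycle form the cycle lengths are 8, 2, 1.
A cycle is odd iff its length is even; f has 2 even-length cycles, so sgn(f) = (−1)^2 and f is even.

even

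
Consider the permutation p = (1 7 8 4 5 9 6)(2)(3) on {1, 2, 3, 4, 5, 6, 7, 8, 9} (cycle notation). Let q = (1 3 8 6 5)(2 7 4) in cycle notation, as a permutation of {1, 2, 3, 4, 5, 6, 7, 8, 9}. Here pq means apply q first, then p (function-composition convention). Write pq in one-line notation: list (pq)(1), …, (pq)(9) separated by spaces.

3 8 4 2 7 9 5 1 6

Chase each element through q then p: 1 → 3 → 3; 2 → 7 → 8; 3 → 8 → 4; 4 → 2 → 2; 5 → 1 → 7; 6 → 5 → 9; 7 → 4 → 5; 8 → 6 → 1; 9 → 9 → 6.
So pq in one-line form is 3 8 4 2 7 9 5 1 6.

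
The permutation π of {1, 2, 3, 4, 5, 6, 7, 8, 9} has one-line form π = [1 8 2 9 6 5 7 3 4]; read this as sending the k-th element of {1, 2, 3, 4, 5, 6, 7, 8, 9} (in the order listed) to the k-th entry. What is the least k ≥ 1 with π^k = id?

6

Decomposing into disjoint cycles gives cycle lengths 3, 2, 2, 1, 1.
The order of π is the least common multiple of its cycle lengths: lcm(3, 2, 2) = 6.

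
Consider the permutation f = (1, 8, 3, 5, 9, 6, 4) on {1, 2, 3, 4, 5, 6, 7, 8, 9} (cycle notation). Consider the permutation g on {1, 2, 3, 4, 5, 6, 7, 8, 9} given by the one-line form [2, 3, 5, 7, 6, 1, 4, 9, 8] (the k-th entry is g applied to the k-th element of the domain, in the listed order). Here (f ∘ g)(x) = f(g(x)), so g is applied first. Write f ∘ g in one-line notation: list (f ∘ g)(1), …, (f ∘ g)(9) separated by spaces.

Chase each element through g then f: 1 → 2 → 2; 2 → 3 → 5; 3 → 5 → 9; 4 → 7 → 7; 5 → 6 → 4; 6 → 1 → 8; 7 → 4 → 1; 8 → 9 → 6; 9 → 8 → 3.
Collecting the images, f ∘ g = [2 5 9 7 4 8 1 6 3].

2 5 9 7 4 8 1 6 3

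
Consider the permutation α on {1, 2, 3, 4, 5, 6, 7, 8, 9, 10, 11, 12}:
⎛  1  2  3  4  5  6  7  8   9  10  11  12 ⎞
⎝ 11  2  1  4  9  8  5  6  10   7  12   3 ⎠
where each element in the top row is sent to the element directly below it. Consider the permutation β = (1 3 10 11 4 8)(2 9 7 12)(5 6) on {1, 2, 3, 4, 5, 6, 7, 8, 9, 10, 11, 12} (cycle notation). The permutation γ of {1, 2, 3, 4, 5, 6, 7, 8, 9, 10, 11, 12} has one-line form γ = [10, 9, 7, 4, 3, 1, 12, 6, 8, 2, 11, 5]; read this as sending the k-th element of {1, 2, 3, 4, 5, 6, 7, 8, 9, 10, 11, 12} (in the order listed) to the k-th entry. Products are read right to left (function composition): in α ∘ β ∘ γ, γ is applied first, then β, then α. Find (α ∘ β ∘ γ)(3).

(α ∘ β ∘ γ)(3) = α(β(γ(3))). γ(3) = 7, then β(7) = 12, then α(12) = 3, so the result is 3.

3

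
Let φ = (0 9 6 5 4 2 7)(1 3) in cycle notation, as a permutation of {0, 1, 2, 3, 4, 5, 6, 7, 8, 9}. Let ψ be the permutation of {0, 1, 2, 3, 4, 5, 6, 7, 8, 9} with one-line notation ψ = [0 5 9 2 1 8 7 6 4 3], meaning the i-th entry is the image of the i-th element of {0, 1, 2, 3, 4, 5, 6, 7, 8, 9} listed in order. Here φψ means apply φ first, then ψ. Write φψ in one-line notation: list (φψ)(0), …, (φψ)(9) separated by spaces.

Chase each element through φ then ψ: 0 → 9 → 3; 1 → 3 → 2; 2 → 7 → 6; 3 → 1 → 5; 4 → 2 → 9; 5 → 4 → 1; 6 → 5 → 8; 7 → 0 → 0; 8 → 8 → 4; 9 → 6 → 7.
Collecting the images, φψ = [3 2 6 5 9 1 8 0 4 7].

3 2 6 5 9 1 8 0 4 7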